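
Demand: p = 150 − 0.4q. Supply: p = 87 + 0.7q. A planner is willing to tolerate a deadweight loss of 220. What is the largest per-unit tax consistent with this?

22

Competitive equilibrium: 150 − 0.4q = 87 + 0.7q → q* = 57.2727, p* = 127.0909.
A tax t gives Δq = t/1.1 and wedge t, so DWL = t²/2.2.
t²/2.2 = 220 → t² = 484 → t = 22.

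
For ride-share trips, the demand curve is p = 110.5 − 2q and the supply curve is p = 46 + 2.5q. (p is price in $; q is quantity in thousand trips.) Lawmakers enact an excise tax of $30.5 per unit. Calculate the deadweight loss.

$103.36 thousand

Competitive equilibrium: 110.5 − 2q = 46 + 2.5q → q* = 14.3333, p* = 81.8333.
With the tax, the buyer price exceeds the seller price by 30.5: (110.5 − 2q) − (46 + 2.5q) = 30.5 → q' = 7.5556.
Δq = 14.3333 − 7.5556 = 6.7777; the wedge equals the tax, 30.5.
Welfare loss = ½ × 6.7777 × 30.5 = $103.36 thousand.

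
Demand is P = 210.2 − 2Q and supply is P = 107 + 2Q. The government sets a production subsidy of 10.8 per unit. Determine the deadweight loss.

Competitive equilibrium: 210.2 − 2Q = 107 + 2Q → Q* = 25.8, P* = 158.6.
The subsidy lowers effective supply by 10.8: P = 96.2 + 2Q.
New quantity: 210.2 − 2Q = 96.2 + 2Q → Q' = 28.5.
Overproduction ΔQ = 28.5 − 25.8 = 2.7; wedge = subsidy = 10.8.
Deadweight loss = ½ × 2.7 × 10.8 = 14.58.

14.58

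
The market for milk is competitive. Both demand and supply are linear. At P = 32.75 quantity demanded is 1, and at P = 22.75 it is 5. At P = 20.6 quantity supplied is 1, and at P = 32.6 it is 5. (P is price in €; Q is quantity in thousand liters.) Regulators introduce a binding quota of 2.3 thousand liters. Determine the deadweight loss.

Demand slope = (22.75 − 32.75)/(5 − 1) = −2.5, so P = 35.25 − 2.5Q.
Supply slope = (32.6 − 20.6)/(5 − 1) = 3, so P = 17.6 + 3Q.
Competitive equilibrium: 35.25 − 2.5Q = 17.6 + 3Q → Q* = 3.2091, P* = 27.2273.
At Q = 2.3: demand price = 35.25 − 2.5·2.3 = 29.5; supply price = 17.6 + 3·2.3 = 24.5.
ΔQ = 3.2091 − 2.3 = 0.9091; wedge = 29.5 − 24.5 = 5.
Deadweight loss = ½ × 0.9091 × 5 = €2.27 thousand.

€2.27 thousand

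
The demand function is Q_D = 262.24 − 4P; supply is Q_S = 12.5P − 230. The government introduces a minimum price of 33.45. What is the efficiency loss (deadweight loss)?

In inverse form: demand P = 65.56 − 0.25Q, supply P = 18.4 + 0.08Q.
Competitive equilibrium: 65.56 − 0.25Q = 18.4 + 0.08Q → Q* = 142.9091, P* = 29.8327.
At the floor P = 33.45, quantity demanded = (65.56 − 33.45)/0.25 = 128.44.
Sellers' marginal cost at Q' = 128.44: 18.4 + 0.08·128.44 = 28.6752.
ΔQ = 142.9091 − 128.44 = 14.4691; wedge = 33.45 − 28.6752 = 4.7748.
Deadweight loss = ½ × 14.4691 × 4.7748 = 34.54.

34.54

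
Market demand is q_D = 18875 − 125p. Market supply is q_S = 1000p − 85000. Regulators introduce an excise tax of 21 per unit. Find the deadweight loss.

24500

In inverse form: demand p = 151 − 0.008q, supply p = 85 + 0.001q.
Competitive equilibrium: 151 − 0.008q = 85 + 0.001q → q* = 7333.3333, p* = 92.3333.
With the tax, the buyer price exceeds the seller price by 21: (151 − 0.008q) − (85 + 0.001q) = 21 → q' = 5000.
Δq = 7333.3333 − 5000 = 2333.3333; the wedge equals the tax, 21.
Deadweight loss = ½ × 2333.3333 × 21 = 24500.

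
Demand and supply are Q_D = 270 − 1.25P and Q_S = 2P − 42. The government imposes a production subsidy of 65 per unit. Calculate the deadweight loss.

1625

In inverse form: demand P = 216 − 0.8Q, supply P = 21 + 0.5Q.
Competitive equilibrium: 216 − 0.8Q = 21 + 0.5Q → Q* = 150, P* = 96.
The subsidy lowers effective supply by 65: P = 0.5Q − 44.
New quantity: 216 − 0.8Q = 0.5Q − 44 → Q' = 200.
Overproduction ΔQ = 200 − 150 = 50; wedge = subsidy = 65.
Welfare loss = ½ × 50 × 65 = 1625.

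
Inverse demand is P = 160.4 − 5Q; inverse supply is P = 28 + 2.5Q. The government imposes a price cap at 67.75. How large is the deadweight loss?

11.53

Competitive equilibrium: 160.4 − 5Q = 28 + 2.5Q → Q* = 17.6533, P* = 72.1333.
At the ceiling P = 67.75, quantity supplied = (67.75 − 28)/2.5 = 15.9.
Willingness to pay at Q' = 15.9: 160.4 − 5·15.9 = 80.9.
ΔQ = 17.6533 − 15.9 = 1.7533; wedge = 80.9 − 67.75 = 13.15.
DWL = ½ × 1.7533 × 13.15 = 11.53.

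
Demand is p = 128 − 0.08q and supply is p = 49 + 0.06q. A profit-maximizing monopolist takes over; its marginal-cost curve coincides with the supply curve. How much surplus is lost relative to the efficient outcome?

2947.34

Competitive equilibrium: 128 − 0.08q = 49 + 0.06q → q* = 564.2857, p* = 82.8571.
Marginal revenue: MR = 128 − 0.16q. Set MR = MC: 128 − 0.16q = 49 + 0.06q → q_m = 359.0909.
Price p_m = 128 − 0.08·359.0909 = 99.2727; MC(q_m) = 49 + 0.06·359.0909 = 70.5455.
Competitive q* = 564.2857, so Δq = 205.1948; wedge = 99.2727 − 70.5455 = 28.7272.
Deadweight loss = ½ × 205.1948 × 28.7272 = 2947.34.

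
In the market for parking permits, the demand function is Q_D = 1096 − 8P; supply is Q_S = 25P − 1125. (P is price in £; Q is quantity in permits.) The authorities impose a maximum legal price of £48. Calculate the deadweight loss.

In inverse form: demand P = 137 − 0.125Q, supply P = 45 + 0.04Q.
Competitive equilibrium: 137 − 0.125Q = 45 + 0.04Q → Q* = 557.5758, P* = 67.303.
At the ceiling P = 48, quantity supplied = (48 − 45)/0.04 = 75.
Willingness to pay at Q' = 75: 137 − 0.125·75 = 127.625.
ΔQ = 557.5758 − 75 = 482.5758; wedge = 127.625 − 48 = 79.625.
Welfare loss = ½ × 482.5758 × 79.625 = £19212.55.

£19212.55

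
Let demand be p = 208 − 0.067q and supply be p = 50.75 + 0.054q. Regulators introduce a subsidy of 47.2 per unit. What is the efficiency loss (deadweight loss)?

9205.95

Competitive equilibrium: 208 − 0.067q = 50.75 + 0.054q → q* = 1299.5868, p* = 120.9277.
The subsidy lowers effective supply by 47.2: p = 3.55 + 0.054q.
New quantity: 208 − 0.067q = 3.55 + 0.054q → q' = 1689.6694.
Overproduction Δq = 1689.6694 − 1299.5868 = 390.0826; wedge = subsidy = 47.2.
Deadweight loss = ½ × 390.0826 × 47.2 = 9205.95.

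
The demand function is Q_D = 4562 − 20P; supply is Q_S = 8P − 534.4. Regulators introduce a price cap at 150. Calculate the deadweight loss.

In inverse form: demand P = 228.1 − 0.05Q, supply P = 66.8 + 0.125Q.
Competitive equilibrium: 228.1 − 0.05Q = 66.8 + 0.125Q → Q* = 921.7143, P* = 182.0143.
At the ceiling P = 150, quantity supplied = (150 − 66.8)/0.125 = 665.6.
Willingness to pay at Q' = 665.6: 228.1 − 0.05·665.6 = 194.82.
ΔQ = 921.7143 − 665.6 = 256.1143; wedge = 194.82 − 150 = 44.82.
The triangle = ½ × 256.1143 × 44.82 = 5739.52.

5739.52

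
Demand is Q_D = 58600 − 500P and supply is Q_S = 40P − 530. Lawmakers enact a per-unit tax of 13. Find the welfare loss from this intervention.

3129.63

In inverse form: demand P = 117.2 − 0.002Q, supply P = 13.25 + 0.025Q.
Competitive equilibrium: 117.2 − 0.002Q = 13.25 + 0.025Q → Q* = 3850, P* = 109.5.
With the tax, the buyer price exceeds the seller price by 13: (117.2 − 0.002Q) − (13.25 + 0.025Q) = 13 → Q' = 3368.5185.
ΔQ = 3850 − 3368.5185 = 481.4815; the wedge equals the tax, 13.
The triangle = ½ × 481.4815 × 13 = 3129.63.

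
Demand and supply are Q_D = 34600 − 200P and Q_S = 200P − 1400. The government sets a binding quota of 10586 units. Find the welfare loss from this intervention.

In inverse form: demand P = 173 − 0.005Q, supply P = 7 + 0.005Q.
Competitive equilibrium: 173 − 0.005Q = 7 + 0.005Q → Q* = 16600, P* = 90.
At Q = 10586: demand price = 173 − 0.005·10586 = 120.07; supply price = 7 + 0.005·10586 = 59.93.
ΔQ = 16600 − 10586 = 6014; wedge = 120.07 − 59.93 = 60.14.
Deadweight loss = ½ × 6014 × 60.14 = 180840.98.

180840.98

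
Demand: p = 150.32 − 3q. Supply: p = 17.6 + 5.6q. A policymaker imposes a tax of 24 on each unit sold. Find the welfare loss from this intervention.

Competitive equilibrium: 150.32 − 3q = 17.6 + 5.6q → q* = 15.4326, p* = 104.0223.
With the tax, the buyer price exceeds the seller price by 24: (150.32 − 3q) − (17.6 + 5.6q) = 24 → q' = 12.6419.
Δq = 15.4326 − 12.6419 = 2.7907; the wedge equals the tax, 24.
Welfare loss = ½ × 2.7907 × 24 = 33.49.

33.49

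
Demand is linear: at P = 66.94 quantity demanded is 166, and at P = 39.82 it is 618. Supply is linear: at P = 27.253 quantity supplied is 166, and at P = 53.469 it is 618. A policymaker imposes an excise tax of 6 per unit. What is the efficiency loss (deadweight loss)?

152.54

Demand slope = (39.82 − 66.94)/(618 − 166) = −0.06, so P = 76.9 − 0.06Q.
Supply slope = (53.469 − 27.253)/(618 − 166) = 0.058, so P = 17.625 + 0.058Q.
Competitive equilibrium: 76.9 − 0.06Q = 17.625 + 0.058Q → Q* = 502.3305, P* = 46.7602.
With the tax, the buyer price exceeds the seller price by 6: (76.9 − 0.06Q) − (17.625 + 0.058Q) = 6 → Q' = 451.4831.
ΔQ = 502.3305 − 451.4831 = 50.8474; the wedge equals the tax, 6.
Deadweight loss = ½ × 50.8474 × 6 = 152.54.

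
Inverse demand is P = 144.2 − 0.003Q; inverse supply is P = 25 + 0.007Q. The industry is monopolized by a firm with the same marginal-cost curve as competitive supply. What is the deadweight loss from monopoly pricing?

Competitive equilibrium: 144.2 − 0.003Q = 25 + 0.007Q → Q* = 11920, P* = 108.44.
Marginal revenue: MR = 144.2 − 0.006Q. Set MR = MC: 144.2 − 0.006Q = 25 + 0.007Q → Q_m = 9169.230769.
Price P_m = 144.2 − 0.003·9169.230769 = 116.692308; MC(Q_m) = 25 + 0.007·9169.230769 = 89.184615.
Competitive Q* = 11920, so ΔQ = 2750.769231; wedge = 116.692308 − 89.184615 = 27.507693.
The triangle = ½ × 2750.769231 × 27.507693 = 37833.66.

37833.66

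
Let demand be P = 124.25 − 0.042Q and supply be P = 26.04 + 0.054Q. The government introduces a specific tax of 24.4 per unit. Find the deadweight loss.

3100.83

Competitive equilibrium: 124.25 − 0.042Q = 26.04 + 0.054Q → Q* = 1023.0208, P* = 81.2831.
With the tax, the buyer price exceeds the seller price by 24.4: (124.25 − 0.042Q) − (26.04 + 0.054Q) = 24.4 → Q' = 768.8542.
ΔQ = 1023.0208 − 768.8542 = 254.1666; the wedge equals the tax, 24.4.
Welfare loss = ½ × 254.1666 × 24.4 = 3100.83.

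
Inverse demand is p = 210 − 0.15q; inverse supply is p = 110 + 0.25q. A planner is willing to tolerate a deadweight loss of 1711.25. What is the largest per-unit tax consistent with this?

Competitive equilibrium: 210 − 0.15q = 110 + 0.25q → q* = 250, p* = 172.5.
A tax t gives Δq = t/0.4 and wedge t, so DWL = t²/0.8.
t²/0.8 = 1711.25 → t² = 1369 → t = 37.

37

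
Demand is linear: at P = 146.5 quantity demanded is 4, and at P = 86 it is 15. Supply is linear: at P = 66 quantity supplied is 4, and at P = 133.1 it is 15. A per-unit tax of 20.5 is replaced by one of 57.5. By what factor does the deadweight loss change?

7.867

Demand slope = (86 − 146.5)/(15 − 4) = −5.5, so P = 168.5 − 5.5Q.
Supply slope = (133.1 − 66)/(15 − 4) = 6.1, so P = 41.6 + 6.1Q.
Competitive equilibrium: 168.5 − 5.5Q = 41.6 + 6.1Q → Q* = 10.9397, P* = 108.3319.
For a per-unit tax t: ΔQ = t/11.6, so DWL = ½·t·(t/11.6) = t²/23.2.
At t = 20.5: DWL = 18.114. At t = 57.5: DWL = 142.511.
Ratio = (57.5/20.5)² = 7.867.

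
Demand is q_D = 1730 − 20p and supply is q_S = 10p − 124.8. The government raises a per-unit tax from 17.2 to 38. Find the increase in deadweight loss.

3827.20

In inverse form: demand p = 86.5 − 0.05q, supply p = 12.48 + 0.1q.
Competitive equilibrium: 86.5 − 0.05q = 12.48 + 0.1q → q* = 493.4667, p* = 61.8267.
For a per-unit tax t: Δq = t/0.15, so DWL = ½·t·(t/0.15) = t²/0.3.
At t = 17.2: DWL = 986.133. At t = 38: DWL = 4813.333.
Increase = 4813.333 − 986.133 = 3827.20.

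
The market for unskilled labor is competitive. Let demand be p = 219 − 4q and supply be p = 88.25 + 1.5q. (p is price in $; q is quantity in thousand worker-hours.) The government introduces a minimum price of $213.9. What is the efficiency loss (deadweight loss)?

Competitive equilibrium: 219 − 4q = 88.25 + 1.5q → q* = 23.77273, p* = 123.90909.
At the floor p = 213.9, quantity demanded = (219 − 213.9)/4 = 1.275.
Sellers' marginal cost at q' = 1.275: 88.25 + 1.5·1.275 = 90.1625.
Δq = 23.77273 − 1.275 = 22.49773; wedge = 213.9 − 90.1625 = 123.7375.
DWL = ½ × 22.49773 × 123.7375 = $1391.91 thousand.

$1391.91 thousand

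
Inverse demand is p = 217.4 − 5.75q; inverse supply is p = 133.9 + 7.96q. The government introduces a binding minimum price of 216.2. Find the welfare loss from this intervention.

237.15

Competitive equilibrium: 217.4 − 5.75q = 133.9 + 7.96q → q* = 6.0904, p* = 182.3799.
At the floor p = 216.2, quantity demanded = (217.4 − 216.2)/5.75 = 0.2087.
Sellers' marginal cost at q' = 0.2087: 133.9 + 7.96·0.2087 = 135.5613.
Δq = 6.0904 − 0.2087 = 5.8817; wedge = 216.2 − 135.5613 = 80.6387.
Welfare loss = ½ × 5.8817 × 80.6387 = 237.15.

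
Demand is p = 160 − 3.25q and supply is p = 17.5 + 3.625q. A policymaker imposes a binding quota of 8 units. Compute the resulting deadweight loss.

Competitive equilibrium: 160 − 3.25q = 17.5 + 3.625q → q* = 20.7273, p* = 92.6364.
At q = 8: demand price = 160 − 3.25·8 = 134; supply price = 17.5 + 3.625·8 = 46.5.
Δq = 20.7273 − 8 = 12.7273; wedge = 134 − 46.5 = 87.5.
The triangle = ½ × 12.7273 × 87.5 = 556.82.

556.82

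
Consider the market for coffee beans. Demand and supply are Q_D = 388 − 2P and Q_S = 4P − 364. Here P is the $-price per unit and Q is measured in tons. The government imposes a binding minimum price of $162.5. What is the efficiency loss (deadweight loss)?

In inverse form: demand P = 194 − 0.5Q, supply P = 91 + 0.25Q.
Competitive equilibrium: 194 − 0.5Q = 91 + 0.25Q → Q* = 137.3333, P* = 125.3333.
At the floor P = 162.5, quantity demanded = (194 − 162.5)/0.5 = 63.
Sellers' marginal cost at Q' = 63: 91 + 0.25·63 = 106.75.
ΔQ = 137.3333 − 63 = 74.3333; wedge = 162.5 − 106.75 = 55.75.
The triangle = ½ × 74.3333 × 55.75 = $2072.04.

$2072.04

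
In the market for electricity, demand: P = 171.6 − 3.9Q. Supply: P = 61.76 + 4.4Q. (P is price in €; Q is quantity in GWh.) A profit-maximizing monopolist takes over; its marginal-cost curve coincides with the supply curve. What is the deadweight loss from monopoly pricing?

Competitive equilibrium: 171.6 − 3.9Q = 61.76 + 4.4Q → Q* = 13.2337, P* = 119.9884.
Marginal revenue: MR = 171.6 − 7.8Q. Set MR = MC: 171.6 − 7.8Q = 61.76 + 4.4Q → Q_m = 9.0033.
Price P_m = 171.6 − 3.9·9.0033 = 136.4871; MC(Q_m) = 61.76 + 4.4·9.0033 = 101.3745.
Competitive Q* = 13.2337, so ΔQ = 4.2304; wedge = 136.4871 − 101.3745 = 35.1126.
The triangle = ½ × 4.2304 × 35.1126 = €74.27.

€74.27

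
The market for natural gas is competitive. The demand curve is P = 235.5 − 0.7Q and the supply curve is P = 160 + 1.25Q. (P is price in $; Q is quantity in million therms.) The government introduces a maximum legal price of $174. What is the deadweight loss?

Competitive equilibrium: 235.5 − 0.7Q = 160 + 1.25Q → Q* = 38.7179, P* = 208.3974.
At the ceiling P = 174, quantity supplied = (174 − 160)/1.25 = 11.2.
Willingness to pay at Q' = 11.2: 235.5 − 0.7·11.2 = 227.66.
ΔQ = 38.7179 − 11.2 = 27.5179; wedge = 227.66 − 174 = 53.66.
Deadweight loss = ½ × 27.5179 × 53.66 = $738.31 million.

$738.31 million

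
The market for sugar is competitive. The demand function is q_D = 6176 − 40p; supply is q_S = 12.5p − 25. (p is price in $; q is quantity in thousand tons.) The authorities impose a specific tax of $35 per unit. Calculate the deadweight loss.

In inverse form: demand p = 154.4 − 0.025q, supply p = 2 + 0.08q.
Competitive equilibrium: 154.4 − 0.025q = 2 + 0.08q → q* = 1451.4286, p* = 118.1143.
With the tax, the buyer price exceeds the seller price by 35: (154.4 − 0.025q) − (2 + 0.08q) = 35 → q' = 1118.0952.
Δq = 1451.4286 − 1118.0952 = 333.3334; the wedge equals the tax, 35.
DWL = ½ × 333.3334 × 35 = $5833.33 thousand.

$5833.33 thousand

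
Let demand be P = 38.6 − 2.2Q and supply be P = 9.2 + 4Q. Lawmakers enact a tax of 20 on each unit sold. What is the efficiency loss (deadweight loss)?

32.26

Competitive equilibrium: 38.6 − 2.2Q = 9.2 + 4Q → Q* = 4.7419, P* = 28.1677.
With the tax, the buyer price exceeds the seller price by 20: (38.6 − 2.2Q) − (9.2 + 4Q) = 20 → Q' = 1.5161.
ΔQ = 4.7419 − 1.5161 = 3.2258; the wedge equals the tax, 20.
The triangle = ½ × 3.2258 × 20 = 32.26.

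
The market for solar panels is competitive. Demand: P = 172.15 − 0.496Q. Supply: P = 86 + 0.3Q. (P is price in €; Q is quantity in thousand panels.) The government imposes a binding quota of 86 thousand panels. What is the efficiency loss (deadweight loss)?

€196.66 thousand

Competitive equilibrium: 172.15 − 0.496Q = 86 + 0.3Q → Q* = 108.2286, P* = 118.4686.
At Q = 86: demand price = 172.15 − 0.496·86 = 129.494; supply price = 86 + 0.3·86 = 111.8.
ΔQ = 108.2286 − 86 = 22.2286; wedge = 129.494 − 111.8 = 17.694.
Welfare loss = ½ × 22.2286 × 17.694 = €196.66 thousand.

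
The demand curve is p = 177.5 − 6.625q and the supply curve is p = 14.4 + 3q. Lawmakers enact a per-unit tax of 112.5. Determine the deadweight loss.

Competitive equilibrium: 177.5 − 6.625q = 14.4 + 3q → q* = 16.9455, p* = 65.2364.
With the tax, the buyer price exceeds the seller price by 112.5: (177.5 − 6.625q) − (14.4 + 3q) = 112.5 → q' = 5.2571.
Δq = 16.9455 − 5.2571 = 11.6884; the wedge equals the tax, 112.5.
Welfare loss = ½ × 11.6884 × 112.5 = 657.47.

657.47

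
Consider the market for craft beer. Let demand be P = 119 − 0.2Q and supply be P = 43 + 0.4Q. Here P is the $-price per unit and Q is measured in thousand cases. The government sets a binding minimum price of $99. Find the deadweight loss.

Competitive equilibrium: 119 − 0.2Q = 43 + 0.4Q → Q* = 126.6667, P* = 93.6667.
At the floor P = 99, quantity demanded = (119 − 99)/0.2 = 100.
Sellers' marginal cost at Q' = 100: 43 + 0.4·100 = 83.
ΔQ = 126.6667 − 100 = 26.6667; wedge = 99 − 83 = 16.
Deadweight loss = ½ × 26.6667 × 16 = $213.33 thousand.

$213.33 thousand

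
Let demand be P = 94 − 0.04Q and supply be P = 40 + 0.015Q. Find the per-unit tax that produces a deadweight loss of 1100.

Competitive equilibrium: 94 − 0.04Q = 40 + 0.015Q → Q* = 981.8182, P* = 54.7273.
A tax t gives ΔQ = t/0.055 and wedge t, so DWL = t²/0.11.
t²/0.11 = 1100 → t² = 121 → t = 11.

11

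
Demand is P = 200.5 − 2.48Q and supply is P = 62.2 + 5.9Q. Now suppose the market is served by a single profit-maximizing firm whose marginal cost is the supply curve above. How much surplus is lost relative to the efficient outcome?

59.51

Competitive equilibrium: 200.5 − 2.48Q = 62.2 + 5.9Q → Q* = 16.5036, P* = 159.5711.
Marginal revenue: MR = 200.5 − 4.96Q. Set MR = MC: 200.5 − 4.96Q = 62.2 + 5.9Q → Q_m = 12.7348.
Price P_m = 200.5 − 2.48·12.7348 = 168.9177; MC(Q_m) = 62.2 + 5.9·12.7348 = 137.3353.
Competitive Q* = 16.5036, so ΔQ = 3.7688; wedge = 168.9177 − 137.3353 = 31.5824.
The triangle = ½ × 3.7688 × 31.5824 = 59.51.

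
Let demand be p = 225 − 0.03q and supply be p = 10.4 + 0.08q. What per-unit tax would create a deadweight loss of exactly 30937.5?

Competitive equilibrium: 225 − 0.03q = 10.4 + 0.08q → q* = 1950.9091, p* = 166.4727.
A tax t gives Δq = t/0.11 and wedge t, so DWL = t²/0.22.
t²/0.22 = 30937.5 → t² = 6806.25 → t = 82.5.

82.5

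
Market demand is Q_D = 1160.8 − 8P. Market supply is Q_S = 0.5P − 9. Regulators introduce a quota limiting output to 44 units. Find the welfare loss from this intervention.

In inverse form: demand P = 145.1 − 0.125Q, supply P = 18 + 2Q.
Competitive equilibrium: 145.1 − 0.125Q = 18 + 2Q → Q* = 59.8118, P* = 137.6235.
At Q = 44: demand price = 145.1 − 0.125·44 = 139.6; supply price = 18 + 2·44 = 106.
ΔQ = 59.8118 − 44 = 15.8118; wedge = 139.6 − 106 = 33.6.
Deadweight loss = ½ × 15.8118 × 33.6 = 265.64.

265.64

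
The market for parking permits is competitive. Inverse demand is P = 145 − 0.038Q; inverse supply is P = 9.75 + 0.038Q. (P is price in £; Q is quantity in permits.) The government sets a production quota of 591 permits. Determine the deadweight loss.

£53685.73

Competitive equilibrium: 145 − 0.038Q = 9.75 + 0.038Q → Q* = 1779.60526, P* = 77.375.
At Q = 591: demand price = 145 − 0.038·591 = 122.542; supply price = 9.75 + 0.038·591 = 32.208.
ΔQ = 1779.60526 − 591 = 1188.60526; wedge = 122.542 − 32.208 = 90.334.
Welfare loss = ½ × 1188.60526 × 90.334 = £53685.73.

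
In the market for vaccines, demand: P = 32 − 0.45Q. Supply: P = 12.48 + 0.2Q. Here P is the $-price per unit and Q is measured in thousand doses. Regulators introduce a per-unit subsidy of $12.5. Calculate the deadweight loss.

$120.19 thousand

Competitive equilibrium: 32 − 0.45Q = 12.48 + 0.2Q → Q* = 30.0308, P* = 18.4862.
The subsidy lowers effective supply by 12.5: P = 0.2Q − 0.02.
New quantity: 32 − 0.45Q = 0.2Q − 0.02 → Q' = 49.2615.
Overproduction ΔQ = 49.2615 − 30.0308 = 19.2307; wedge = subsidy = 12.5.
DWL = ½ × 19.2307 × 12.5 = $120.19 thousand.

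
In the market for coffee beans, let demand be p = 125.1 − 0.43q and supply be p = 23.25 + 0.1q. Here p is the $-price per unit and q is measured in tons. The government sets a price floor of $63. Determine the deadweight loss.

$604.25

Competitive equilibrium: 125.1 − 0.43q = 23.25 + 0.1q → q* = 192.1698, p* = 42.467.
At the floor p = 63, quantity demanded = (125.1 − 63)/0.43 = 144.4186.
Sellers' marginal cost at q' = 144.4186: 23.25 + 0.1·144.4186 = 37.6919.
Δq = 192.1698 − 144.4186 = 47.7512; wedge = 63 − 37.6919 = 25.3081.
Deadweight loss = ½ × 47.7512 × 25.3081 = $604.25.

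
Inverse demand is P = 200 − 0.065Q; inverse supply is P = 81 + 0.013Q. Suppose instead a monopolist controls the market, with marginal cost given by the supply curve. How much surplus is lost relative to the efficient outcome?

Competitive equilibrium: 200 − 0.065Q = 81 + 0.013Q → Q* = 1525.64103, P* = 100.83333.
Marginal revenue: MR = 200 − 0.13Q. Set MR = MC: 200 − 0.13Q = 81 + 0.013Q → Q_m = 832.16783.
Price P_m = 200 − 0.065·832.16783 = 145.90909; MC(Q_m) = 81 + 0.013·832.16783 = 91.81818.
Competitive Q* = 1525.64103, so ΔQ = 693.4732; wedge = 145.90909 − 91.81818 = 54.09091.
Deadweight loss = ½ × 693.4732 × 54.09091 = 18755.30.

18755.30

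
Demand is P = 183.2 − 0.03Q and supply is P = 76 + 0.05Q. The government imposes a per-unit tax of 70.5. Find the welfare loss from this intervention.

31064.06

Competitive equilibrium: 183.2 − 0.03Q = 76 + 0.05Q → Q* = 1340, P* = 143.
With the tax, the buyer price exceeds the seller price by 70.5: (183.2 − 0.03Q) − (76 + 0.05Q) = 70.5 → Q' = 458.75.
ΔQ = 1340 − 458.75 = 881.25; the wedge equals the tax, 70.5.
The triangle = ½ × 881.25 × 70.5 = 31064.06.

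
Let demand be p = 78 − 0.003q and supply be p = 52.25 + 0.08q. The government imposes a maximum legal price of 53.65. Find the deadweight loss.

3556.44

Competitive equilibrium: 78 − 0.003q = 52.25 + 0.08q → q* = 310.241, p* = 77.0693.
At the ceiling p = 53.65, quantity supplied = (53.65 − 52.25)/0.08 = 17.5.
Willingness to pay at q' = 17.5: 78 − 0.003·17.5 = 77.9475.
Δq = 310.241 − 17.5 = 292.741; wedge = 77.9475 − 53.65 = 24.2975.
DWL = ½ × 292.741 × 24.2975 = 3556.44.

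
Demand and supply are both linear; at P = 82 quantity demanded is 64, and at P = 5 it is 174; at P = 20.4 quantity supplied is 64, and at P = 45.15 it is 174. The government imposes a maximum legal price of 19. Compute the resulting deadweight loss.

2452.31

Demand slope = (5 − 82)/(174 − 64) = −0.7, so P = 126.8 − 0.7Q.
Supply slope = (45.15 − 20.4)/(174 − 64) = 0.225, so P = 6 + 0.225Q.
Competitive equilibrium: 126.8 − 0.7Q = 6 + 0.225Q → Q* = 130.5946, P* = 35.3838.
At the ceiling P = 19, quantity supplied = (19 − 6)/0.225 = 57.7778.
Willingness to pay at Q' = 57.7778: 126.8 − 0.7·57.7778 = 86.3555.
ΔQ = 130.5946 − 57.7778 = 72.8168; wedge = 86.3555 − 19 = 67.3555.
Welfare loss = ½ × 72.8168 × 67.3555 = 2452.31.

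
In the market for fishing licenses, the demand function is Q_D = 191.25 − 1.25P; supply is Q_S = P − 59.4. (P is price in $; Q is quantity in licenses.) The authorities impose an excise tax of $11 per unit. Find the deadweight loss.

In inverse form: demand P = 153 − 0.8Q, supply P = 59.4 + Q.
Competitive equilibrium: 153 − 0.8Q = 59.4 + Q → Q* = 52, P* = 111.4.
With the tax, the buyer price exceeds the seller price by 11: (153 − 0.8Q) − (59.4 + Q) = 11 → Q' = 45.8889.
ΔQ = 52 − 45.8889 = 6.1111; the wedge equals the tax, 11.
Deadweight loss = ½ × 6.1111 × 11 = $33.61.

$33.61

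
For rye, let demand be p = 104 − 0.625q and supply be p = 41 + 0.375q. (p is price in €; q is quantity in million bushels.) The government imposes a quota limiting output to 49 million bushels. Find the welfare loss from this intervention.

Competitive equilibrium: 104 − 0.625q = 41 + 0.375q → q* = 63, p* = 64.625.
At q = 49: demand price = 104 − 0.625·49 = 73.375; supply price = 41 + 0.375·49 = 59.375.
Δq = 63 − 49 = 14; wedge = 73.375 − 59.375 = 14.
Deadweight loss = ½ × 14 × 14 = €98 million.

€98 million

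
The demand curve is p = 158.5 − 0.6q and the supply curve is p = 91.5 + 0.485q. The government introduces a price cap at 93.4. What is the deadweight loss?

1814.52

Competitive equilibrium: 158.5 − 0.6q = 91.5 + 0.485q → q* = 61.7512, p* = 121.4493.
At the ceiling p = 93.4, quantity supplied = (93.4 − 91.5)/0.485 = 3.9175.
Willingness to pay at q' = 3.9175: 158.5 − 0.6·3.9175 = 156.1495.
Δq = 61.7512 − 3.9175 = 57.8337; wedge = 156.1495 − 93.4 = 62.7495.
DWL = ½ × 57.8337 × 62.7495 = 1814.52.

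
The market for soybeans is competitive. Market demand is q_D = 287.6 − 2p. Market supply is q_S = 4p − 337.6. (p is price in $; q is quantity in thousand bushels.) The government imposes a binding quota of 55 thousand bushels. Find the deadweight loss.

In inverse form: demand p = 143.8 − 0.5q, supply p = 84.4 + 0.25q.
Competitive equilibrium: 143.8 − 0.5q = 84.4 + 0.25q → q* = 79.2, p* = 104.2.
At q = 55: demand price = 143.8 − 0.5·55 = 116.3; supply price = 84.4 + 0.25·55 = 98.15.
Δq = 79.2 − 55 = 24.2; wedge = 116.3 − 98.15 = 18.15.
Welfare loss = ½ × 24.2 × 18.15 = $219.615 thousand.

$219.615 thousand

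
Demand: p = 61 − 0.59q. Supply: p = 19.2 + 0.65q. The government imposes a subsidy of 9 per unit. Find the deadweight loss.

32.66

Competitive equilibrium: 61 − 0.59q = 19.2 + 0.65q → q* = 33.7097, p* = 41.1113.
The subsidy lowers effective supply by 9: p = 10.2 + 0.65q.
New quantity: 61 − 0.59q = 10.2 + 0.65q → q' = 40.9677.
Overproduction Δq = 40.9677 − 33.7097 = 7.258; wedge = subsidy = 9.
The triangle = ½ × 7.258 × 9 = 32.66.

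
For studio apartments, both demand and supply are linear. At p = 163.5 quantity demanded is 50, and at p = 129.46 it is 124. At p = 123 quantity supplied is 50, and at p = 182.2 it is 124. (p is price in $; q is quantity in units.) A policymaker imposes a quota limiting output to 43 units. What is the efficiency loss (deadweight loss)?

Demand slope = (129.46 − 163.5)/(124 − 50) = −0.46, so p = 186.5 − 0.46q.
Supply slope = (182.2 − 123)/(124 − 50) = 0.8, so p = 83 + 0.8q.
Competitive equilibrium: 186.5 − 0.46q = 83 + 0.8q → q* = 82.1429, p* = 148.7143.
At q = 43: demand price = 186.5 − 0.46·43 = 166.72; supply price = 83 + 0.8·43 = 117.4.
Δq = 82.1429 − 43 = 39.1429; wedge = 166.72 − 117.4 = 49.32.
The triangle = ½ × 39.1429 × 49.32 = $965.26.

$965.26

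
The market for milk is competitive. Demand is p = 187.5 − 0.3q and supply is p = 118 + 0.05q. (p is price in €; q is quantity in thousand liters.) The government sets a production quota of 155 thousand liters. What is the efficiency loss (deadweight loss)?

Competitive equilibrium: 187.5 − 0.3q = 118 + 0.05q → q* = 198.5714, p* = 127.9286.
At q = 155: demand price = 187.5 − 0.3·155 = 141; supply price = 118 + 0.05·155 = 125.75.
Δq = 198.5714 − 155 = 43.5714; wedge = 141 − 125.75 = 15.25.
DWL = ½ × 43.5714 × 15.25 = €332.23 thousand.

€332.23 thousand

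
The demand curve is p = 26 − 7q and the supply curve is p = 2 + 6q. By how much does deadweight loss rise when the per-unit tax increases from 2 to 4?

Competitive equilibrium: 26 − 7q = 2 + 6q → q* = 1.8462, p* = 13.0769.
For a per-unit tax t: Δq = t/13, so DWL = ½·t·(t/13) = t²/26.
At t = 2: DWL = 0.154. At t = 4: DWL = 0.615.
Increase = 0.615 − 0.154 = 0.46.

0.46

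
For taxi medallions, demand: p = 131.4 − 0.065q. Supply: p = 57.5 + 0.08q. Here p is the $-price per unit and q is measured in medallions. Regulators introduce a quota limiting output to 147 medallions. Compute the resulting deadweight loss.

Competitive equilibrium: 131.4 − 0.065q = 57.5 + 0.08q → q* = 509.6552, p* = 98.2724.
At q = 147: demand price = 131.4 − 0.065·147 = 121.845; supply price = 57.5 + 0.08·147 = 69.26.
Δq = 509.6552 − 147 = 362.6552; wedge = 121.845 − 69.26 = 52.585.
Deadweight loss = ½ × 362.6552 × 52.585 = $9535.11.

$9535.11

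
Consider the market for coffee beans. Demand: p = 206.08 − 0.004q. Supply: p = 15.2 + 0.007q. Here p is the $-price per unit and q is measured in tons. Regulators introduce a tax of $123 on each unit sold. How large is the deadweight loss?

$687681.82

Competitive equilibrium: 206.08 − 0.004q = 15.2 + 0.007q → q* = 17352.7273, p* = 136.6691.
With the tax, the buyer price exceeds the seller price by 123: (206.08 − 0.004q) − (15.2 + 0.007q) = 123 → q' = 6170.9091.
Δq = 17352.7273 − 6170.9091 = 11181.8182; the wedge equals the tax, 123.
Deadweight loss = ½ × 11181.8182 × 123 = $687681.82.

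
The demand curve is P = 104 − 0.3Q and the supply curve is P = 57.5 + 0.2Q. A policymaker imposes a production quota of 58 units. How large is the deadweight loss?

Competitive equilibrium: 104 − 0.3Q = 57.5 + 0.2Q → Q* = 93, P* = 76.1.
At Q = 58: demand price = 104 − 0.3·58 = 86.6; supply price = 57.5 + 0.2·58 = 69.1.
ΔQ = 93 − 58 = 35; wedge = 86.6 − 69.1 = 17.5.
The triangle = ½ × 35 × 17.5 = 306.25.

306.25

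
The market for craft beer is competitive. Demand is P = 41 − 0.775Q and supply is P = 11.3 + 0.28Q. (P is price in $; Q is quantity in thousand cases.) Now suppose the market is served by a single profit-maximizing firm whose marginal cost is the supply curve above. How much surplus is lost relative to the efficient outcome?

$74.98 thousand

Competitive equilibrium: 41 − 0.775Q = 11.3 + 0.28Q → Q* = 28.1517, P* = 19.1825.
Marginal revenue: MR = 41 − 1.55Q. Set MR = MC: 41 − 1.55Q = 11.3 + 0.28Q → Q_m = 16.2295.
Price P_m = 41 − 0.775·16.2295 = 28.4221; MC(Q_m) = 11.3 + 0.28·16.2295 = 15.8443.
Competitive Q* = 28.1517, so ΔQ = 11.9222; wedge = 28.4221 − 15.8443 = 12.5778.
Deadweight loss = ½ × 11.9222 × 12.5778 = $74.98 thousand.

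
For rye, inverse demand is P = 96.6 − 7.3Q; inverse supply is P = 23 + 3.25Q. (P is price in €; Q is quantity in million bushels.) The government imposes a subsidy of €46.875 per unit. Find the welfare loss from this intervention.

€104.14 million

Competitive equilibrium: 96.6 − 7.3Q = 23 + 3.25Q → Q* = 6.9763, P* = 45.673.
The subsidy lowers effective supply by 46.875: P = 3.25Q − 23.875.
New quantity: 96.6 − 7.3Q = 3.25Q − 23.875 → Q' = 11.4194.
Overproduction ΔQ = 11.4194 − 6.9763 = 4.4431; wedge = subsidy = 46.875.
Welfare loss = ½ × 4.4431 × 46.875 = €104.14 million.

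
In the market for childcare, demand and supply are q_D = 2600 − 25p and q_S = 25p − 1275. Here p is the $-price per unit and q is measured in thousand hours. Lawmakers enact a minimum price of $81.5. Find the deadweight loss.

In inverse form: demand p = 104 − 0.04q, supply p = 51 + 0.04q.
Competitive equilibrium: 104 − 0.04q = 51 + 0.04q → q* = 662.5, p* = 77.5.
At the floor p = 81.5, quantity demanded = (104 − 81.5)/0.04 = 562.5.
Sellers' marginal cost at q' = 562.5: 51 + 0.04·562.5 = 73.5.
Δq = 662.5 − 562.5 = 100; wedge = 81.5 − 73.5 = 8.
Deadweight loss = ½ × 100 × 8 = $400 thousand.

$400 thousand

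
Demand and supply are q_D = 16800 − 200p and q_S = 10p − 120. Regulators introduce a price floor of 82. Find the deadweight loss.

In inverse form: demand p = 84 − 0.005q, supply p = 12 + 0.1q.
Competitive equilibrium: 84 − 0.005q = 12 + 0.1q → q* = 685.7143, p* = 80.5714.
At the floor p = 82, quantity demanded = (84 − 82)/0.005 = 400.
Sellers' marginal cost at q' = 400: 12 + 0.1·400 = 52.
Δq = 685.7143 − 400 = 285.7143; wedge = 82 − 52 = 30.
Welfare loss = ½ × 285.7143 × 30 = 4285.71.

4285.71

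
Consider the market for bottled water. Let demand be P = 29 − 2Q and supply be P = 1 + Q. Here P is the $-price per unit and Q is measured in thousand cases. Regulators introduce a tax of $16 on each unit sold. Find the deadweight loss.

$42.67 thousand

Competitive equilibrium: 29 − 2Q = 1 + Q → Q* = 9.3333, P* = 10.3333.
With the tax, the buyer price exceeds the seller price by 16: (29 − 2Q) − (1 + Q) = 16 → Q' = 4.
ΔQ = 9.3333 − 4 = 5.3333; the wedge equals the tax, 16.
The triangle = ½ × 5.3333 × 16 = $42.67 thousand.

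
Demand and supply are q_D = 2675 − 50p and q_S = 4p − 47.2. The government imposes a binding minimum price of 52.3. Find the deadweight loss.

1204.17

In inverse form: demand p = 53.5 − 0.02q, supply p = 11.8 + 0.25q.
Competitive equilibrium: 53.5 − 0.02q = 11.8 + 0.25q → q* = 154.4444, p* = 50.4111.
At the floor p = 52.3, quantity demanded = (53.5 − 52.3)/0.02 = 60.
Sellers' marginal cost at q' = 60: 11.8 + 0.25·60 = 26.8.
Δq = 154.4444 − 60 = 94.4444; wedge = 52.3 − 26.8 = 25.5.
Deadweight loss = ½ × 94.4444 × 25.5 = 1204.17.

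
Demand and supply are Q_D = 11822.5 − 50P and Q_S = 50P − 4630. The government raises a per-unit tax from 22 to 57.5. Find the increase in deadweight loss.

In inverse form: demand P = 236.45 − 0.02Q, supply P = 92.6 + 0.02Q.
Competitive equilibrium: 236.45 − 0.02Q = 92.6 + 0.02Q → Q* = 3596.25, P* = 164.525.
For a per-unit tax t: ΔQ = t/0.04, so DWL = ½·t·(t/0.04) = t²/0.08.
At t = 22: DWL = 6050. At t = 57.5: DWL = 41328.125.
Increase = 41328.125 − 6050 = 35278.125.

35278.125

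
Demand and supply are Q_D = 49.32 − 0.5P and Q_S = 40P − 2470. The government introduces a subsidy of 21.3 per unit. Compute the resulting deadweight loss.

112.02

In inverse form: demand P = 98.64 − 2Q, supply P = 61.75 + 0.025Q.
Competitive equilibrium: 98.64 − 2Q = 61.75 + 0.025Q → Q* = 18.2173, P* = 62.2054.
The subsidy lowers effective supply by 21.3: P = 40.45 + 0.025Q.
New quantity: 98.64 − 2Q = 40.45 + 0.025Q → Q' = 28.7358.
Overproduction ΔQ = 28.7358 − 18.2173 = 10.5185; wedge = subsidy = 21.3.
DWL = ½ × 10.5185 × 21.3 = 112.02.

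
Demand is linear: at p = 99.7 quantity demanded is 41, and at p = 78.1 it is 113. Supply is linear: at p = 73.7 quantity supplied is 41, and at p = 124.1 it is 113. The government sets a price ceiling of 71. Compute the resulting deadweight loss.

445.72

Demand slope = (78.1 − 99.7)/(113 − 41) = −0.3, so p = 112 − 0.3q.
Supply slope = (124.1 − 73.7)/(113 − 41) = 0.7, so p = 45 + 0.7q.
Competitive equilibrium: 112 − 0.3q = 45 + 0.7q → q* = 67, p* = 91.9.
At the ceiling p = 71, quantity supplied = (71 − 45)/0.7 = 37.1429.
Willingness to pay at q' = 37.1429: 112 − 0.3·37.1429 = 100.8571.
Δq = 67 − 37.1429 = 29.8571; wedge = 100.8571 − 71 = 29.8571.
The triangle = ½ × 29.8571 × 29.8571 = 445.72.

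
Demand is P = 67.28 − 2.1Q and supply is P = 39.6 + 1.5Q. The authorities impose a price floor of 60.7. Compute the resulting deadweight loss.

Competitive equilibrium: 67.28 − 2.1Q = 39.6 + 1.5Q → Q* = 7.6889, P* = 51.1333.
At the floor P = 60.7, quantity demanded = (67.28 − 60.7)/2.1 = 3.1333.
Sellers' marginal cost at Q' = 3.1333: 39.6 + 1.5·3.1333 = 44.3.
ΔQ = 7.6889 − 3.1333 = 4.5556; wedge = 60.7 − 44.3 = 16.4.
Welfare loss = ½ × 4.5556 × 16.4 = 37.36.

37.36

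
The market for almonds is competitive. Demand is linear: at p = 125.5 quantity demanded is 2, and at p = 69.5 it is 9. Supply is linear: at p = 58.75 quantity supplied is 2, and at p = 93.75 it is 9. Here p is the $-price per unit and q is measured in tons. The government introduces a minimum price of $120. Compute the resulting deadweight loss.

Demand slope = (69.5 − 125.5)/(9 − 2) = −8, so p = 141.5 − 8q.
Supply slope = (93.75 − 58.75)/(9 − 2) = 5, so p = 48.75 + 5q.
Competitive equilibrium: 141.5 − 8q = 48.75 + 5q → q* = 7.1346, p* = 84.4231.
At the floor p = 120, quantity demanded = (141.5 − 120)/8 = 2.6875.
Sellers' marginal cost at q' = 2.6875: 48.75 + 5·2.6875 = 62.1875.
Δq = 7.1346 − 2.6875 = 4.4471; wedge = 120 − 62.1875 = 57.8125.
Deadweight loss = ½ × 4.4471 × 57.8125 = $128.55.

$128.55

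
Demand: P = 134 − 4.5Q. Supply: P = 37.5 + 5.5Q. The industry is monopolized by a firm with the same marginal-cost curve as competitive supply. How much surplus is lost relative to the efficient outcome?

44.84

Competitive equilibrium: 134 − 4.5Q = 37.5 + 5.5Q → Q* = 9.65, P* = 90.575.
Marginal revenue: MR = 134 − 9Q. Set MR = MC: 134 − 9Q = 37.5 + 5.5Q → Q_m = 6.6552.
Price P_m = 134 − 4.5·6.6552 = 104.0516; MC(Q_m) = 37.5 + 5.5·6.6552 = 74.1036.
Competitive Q* = 9.65, so ΔQ = 2.9948; wedge = 104.0516 − 74.1036 = 29.948.
The triangle = ½ × 2.9948 × 29.948 = 44.84.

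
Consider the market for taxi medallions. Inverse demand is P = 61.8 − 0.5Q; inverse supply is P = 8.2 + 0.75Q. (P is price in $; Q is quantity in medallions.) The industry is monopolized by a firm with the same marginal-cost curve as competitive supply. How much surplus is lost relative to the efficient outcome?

Competitive equilibrium: 61.8 − 0.5Q = 8.2 + 0.75Q → Q* = 42.88, P* = 40.36.
Marginal revenue: MR = 61.8 − Q. Set MR = MC: 61.8 − Q = 8.2 + 0.75Q → Q_m = 30.6286.
Price P_m = 61.8 − 0.5·30.6286 = 46.4857; MC(Q_m) = 8.2 + 0.75·30.6286 = 31.1715.
Competitive Q* = 42.88, so ΔQ = 12.2514; wedge = 46.4857 − 31.1715 = 15.3142.
Deadweight loss = ½ × 12.2514 × 15.3142 = $93.81.

$93.81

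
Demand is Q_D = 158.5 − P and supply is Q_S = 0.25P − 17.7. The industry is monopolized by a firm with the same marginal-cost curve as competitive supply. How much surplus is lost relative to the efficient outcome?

21.36

In inverse form: demand P = 158.5 − Q, supply P = 70.8 + 4Q.
Competitive equilibrium: 158.5 − Q = 70.8 + 4Q → Q* = 17.54, P* = 140.96.
Marginal revenue: MR = 158.5 − 2Q. Set MR = MC: 158.5 − 2Q = 70.8 + 4Q → Q_m = 14.6167.
Price P_m = 158.5 − 1·14.6167 = 143.8833; MC(Q_m) = 70.8 + 4·14.6167 = 129.2668.
Competitive Q* = 17.54, so ΔQ = 2.9233; wedge = 143.8833 − 129.2668 = 14.6165.
Welfare loss = ½ × 2.9233 × 14.6165 = 21.36.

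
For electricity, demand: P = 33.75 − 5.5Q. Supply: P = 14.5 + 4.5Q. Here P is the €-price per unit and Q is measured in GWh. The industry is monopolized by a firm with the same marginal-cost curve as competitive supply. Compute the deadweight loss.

€2.33

Competitive equilibrium: 33.75 − 5.5Q = 14.5 + 4.5Q → Q* = 1.925, P* = 23.1625.
Marginal revenue: MR = 33.75 − 11Q. Set MR = MC: 33.75 − 11Q = 14.5 + 4.5Q → Q_m = 1.2419.
Price P_m = 33.75 − 5.5·1.2419 = 26.9196; MC(Q_m) = 14.5 + 4.5·1.2419 = 20.0886.
Competitive Q* = 1.925, so ΔQ = 0.6831; wedge = 26.9196 − 20.0886 = 6.831.
The triangle = ½ × 0.6831 × 6.831 = €2.33.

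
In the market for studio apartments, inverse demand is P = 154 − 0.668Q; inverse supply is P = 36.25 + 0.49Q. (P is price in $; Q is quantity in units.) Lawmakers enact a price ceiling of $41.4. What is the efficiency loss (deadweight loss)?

Competitive equilibrium: 154 − 0.668Q = 36.25 + 0.49Q → Q* = 101.6839, P* = 86.0751.
At the ceiling P = 41.4, quantity supplied = (41.4 − 36.25)/0.49 = 10.5102.
Willingness to pay at Q' = 10.5102: 154 − 0.668·10.5102 = 146.9792.
ΔQ = 101.6839 − 10.5102 = 91.1737; wedge = 146.9792 − 41.4 = 105.5792.
Welfare loss = ½ × 91.1737 × 105.5792 = $4813.02.

$4813.02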